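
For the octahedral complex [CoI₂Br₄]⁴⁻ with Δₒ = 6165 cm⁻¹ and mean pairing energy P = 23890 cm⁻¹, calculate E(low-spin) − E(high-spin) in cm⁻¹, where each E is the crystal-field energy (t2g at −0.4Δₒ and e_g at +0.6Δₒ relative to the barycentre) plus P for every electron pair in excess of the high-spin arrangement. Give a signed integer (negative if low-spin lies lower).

17725

Ligand charges: 2×(-1) from I⁻ and 4×(-1) from Br⁻ sum to -6; with overall charge -4, Co is +2.
Group 9 minus oxidation state +2 gives a d⁷ configuration for Co²⁺.
In the high-spin limit (t2g^5 e_g^2) the orbital term is -0.8Δₒ = -4932 cm⁻¹, with no excess pairing.
Low-spin: t2g^6 e_g^1, orbital CFSE = -1.8Δₒ = -11097 cm⁻¹; plus 1 excess pair × P = +23890 cm⁻¹; total 12793 cm⁻¹.
The difference is 12793 − (-4932) = 17725 cm⁻¹, so high-spin lies lower.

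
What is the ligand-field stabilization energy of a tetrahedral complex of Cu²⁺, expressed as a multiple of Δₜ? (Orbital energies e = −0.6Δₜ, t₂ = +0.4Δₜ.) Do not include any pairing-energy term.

-0.4 Δₜ

Group 11 minus oxidation state +2 gives a d⁹ configuration for Cu²⁺.
With tetrahedral geometry the complex is necessarily high-spin.
Configuration: e⁴ t₂⁵.
CFSE = 4(-0.6Δₜ) + 5(0.4Δₜ) = -2.4Δₜ + 2.0Δₜ = -0.4Δₜ.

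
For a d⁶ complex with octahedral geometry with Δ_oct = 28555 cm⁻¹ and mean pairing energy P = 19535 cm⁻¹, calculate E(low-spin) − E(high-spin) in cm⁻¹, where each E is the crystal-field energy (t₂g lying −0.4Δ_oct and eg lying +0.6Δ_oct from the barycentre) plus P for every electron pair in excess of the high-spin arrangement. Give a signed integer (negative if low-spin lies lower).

High-spin: t₂g⁴ eg², CFSE = -0.4Δ_oct = -11422 cm⁻¹.
For low-spin the configuration is t₂g⁶ eg⁰: orbital energy -2.4 × 28555 = -68532 cm⁻¹, and 2 additional pairs relative to high-spin add 39070 cm⁻¹, giving -29462 cm⁻¹.
The difference is -29462 − (-11422) = -18040 cm⁻¹, so low-spin lies lower.

-18040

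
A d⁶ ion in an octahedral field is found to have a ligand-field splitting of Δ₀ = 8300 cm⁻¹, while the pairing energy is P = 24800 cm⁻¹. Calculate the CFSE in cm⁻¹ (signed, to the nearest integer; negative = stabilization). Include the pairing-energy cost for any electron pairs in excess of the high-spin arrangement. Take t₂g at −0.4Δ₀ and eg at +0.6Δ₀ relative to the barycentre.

-3320

With Δ₀ < P the complex is high-spin.
That gives t₂g⁴ eg².
Orbital CFSE = -0.4Δ₀ = -0.4 × 8300 = -3320 cm⁻¹.
High-spin has no excess pairs, so no pairing correction applies.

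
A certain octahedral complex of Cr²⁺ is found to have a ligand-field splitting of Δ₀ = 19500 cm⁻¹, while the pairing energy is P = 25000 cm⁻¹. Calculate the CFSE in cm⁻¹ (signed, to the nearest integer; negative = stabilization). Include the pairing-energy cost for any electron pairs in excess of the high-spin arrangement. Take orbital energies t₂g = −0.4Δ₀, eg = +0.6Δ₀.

Group 6 minus oxidation state +2 gives a d⁴ configuration for Cr²⁺.
Δ₀ < P, so pairing is avoided: the ground state is high-spin.
Filling d⁴ accordingly: t₂g³ eg¹.
Orbital CFSE = -0.6Δ₀ = -0.6 × 19500 = -11700 cm⁻¹.
High-spin has no excess pairs, so no pairing correction applies.

-11700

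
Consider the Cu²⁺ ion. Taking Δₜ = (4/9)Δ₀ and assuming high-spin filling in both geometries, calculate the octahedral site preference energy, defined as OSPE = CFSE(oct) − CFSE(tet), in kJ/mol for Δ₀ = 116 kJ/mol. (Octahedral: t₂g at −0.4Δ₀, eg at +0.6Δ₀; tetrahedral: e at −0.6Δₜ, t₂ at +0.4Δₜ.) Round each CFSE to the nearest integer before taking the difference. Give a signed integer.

Cu sits in group 11; removing 2 electrons leaves Cu²⁺ with 11 − 2 = 9 d electrons.
Octahedral high-spin t2g^6 e_g^3: CFSE = -0.6 × 116 = -70 kJ/mol.
Tetrahedral: e^4 t2^5, CFSE = 4(−0.6) + 5(+0.4) = -0.4Δₜ = -0.4 × (4/9) × 116 = -21 kJ/mol.
Subtracting, OSPE = -70 − (-21) = -49 kJ/mol.

-49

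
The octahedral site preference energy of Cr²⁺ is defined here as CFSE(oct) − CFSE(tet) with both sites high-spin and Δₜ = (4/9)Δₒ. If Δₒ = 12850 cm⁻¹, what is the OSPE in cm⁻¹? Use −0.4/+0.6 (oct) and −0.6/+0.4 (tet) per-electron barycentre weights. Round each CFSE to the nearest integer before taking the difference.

-5426

Cr sits in group 6; removing 2 electrons leaves Cr²⁺ with 6 − 2 = 4 d electrons.
Octahedral high-spin t₂g³ eg¹: CFSE = -0.6 × 12850 = -7710 cm⁻¹.
Tetrahedral e² t₂² gives -0.4Δₜ = -0.4 × (4/9) × 12850 = -2284 cm⁻¹.
OSPE = -7710 − (-2284) = -5426 cm⁻¹.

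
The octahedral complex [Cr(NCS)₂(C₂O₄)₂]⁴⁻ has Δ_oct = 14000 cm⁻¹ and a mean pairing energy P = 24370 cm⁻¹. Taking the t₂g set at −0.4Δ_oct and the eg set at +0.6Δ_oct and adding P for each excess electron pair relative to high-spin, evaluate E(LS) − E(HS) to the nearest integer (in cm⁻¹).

Ligand charges: 2×(-1) from NCS⁻ and 2×(-2) from C₂O₄²⁻ sum to -6; with overall charge -4, Cr is +2.
Cr is in group 6, so Cr²⁺ is d⁴ (6 − 2 = 4).
High-spin: t₂g³ eg¹, CFSE = -0.6Δ_oct = -8400 cm⁻¹.
For low-spin the configuration is t₂g⁴ eg⁰: orbital energy -1.6 × 14000 = -22400 cm⁻¹, and 1 additional pair relative to high-spin adds 24370 cm⁻¹, giving 1970 cm⁻¹.
The difference is 1970 − (-8400) = 10370 cm⁻¹, so high-spin lies lower.

10370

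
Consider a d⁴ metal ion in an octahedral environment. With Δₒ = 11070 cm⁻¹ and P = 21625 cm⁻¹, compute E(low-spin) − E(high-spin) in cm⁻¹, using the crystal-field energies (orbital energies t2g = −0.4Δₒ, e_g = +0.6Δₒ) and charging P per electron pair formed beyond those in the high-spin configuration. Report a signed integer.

10555

High-spin d⁴ fills as t2g^3 e_g^1 with CFSE 3(−0.4) + 1(+0.6) = -0.6Δₒ = -6642 cm⁻¹.
For low-spin the configuration is t2g^4 e_g^0: orbital energy -1.6 × 11070 = -17712 cm⁻¹, and 1 additional pair relative to high-spin adds 21625 cm⁻¹, giving 3913 cm⁻¹.
Thus E(LS) − E(HS) = 10555 cm⁻¹.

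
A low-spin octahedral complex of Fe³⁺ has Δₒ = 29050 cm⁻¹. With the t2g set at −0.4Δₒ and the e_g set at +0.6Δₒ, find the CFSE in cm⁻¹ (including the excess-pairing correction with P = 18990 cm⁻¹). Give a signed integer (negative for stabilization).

-20120

Fe sits in group 8; removing 3 electrons leaves Fe³⁺ with 8 − 3 = 5 d electrons.
Electron filling gives t2g^5 e_g^0.
The orbital stabilization is -2.0Δₒ = -2.0 × 29050 = -58100 cm⁻¹.
High-spin d⁵ would be t2g^3 e_g^2 with 0 pairs; low-spin has 2, so 2 excess pairs cost +2P = +37980 cm⁻¹.
Combining: -58100 + 37980 = -20120 cm⁻¹.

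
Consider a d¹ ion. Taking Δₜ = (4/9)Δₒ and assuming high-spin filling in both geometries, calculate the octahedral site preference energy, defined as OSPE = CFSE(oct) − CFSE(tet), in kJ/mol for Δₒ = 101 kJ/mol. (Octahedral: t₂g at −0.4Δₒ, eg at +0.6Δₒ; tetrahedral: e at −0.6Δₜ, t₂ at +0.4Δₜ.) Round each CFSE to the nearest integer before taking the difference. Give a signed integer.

-13

In an octahedral site d¹ (HS) is t₂g¹ eg⁰, giving CFSE(oct) = -0.4Δₒ = -40 kJ/mol.
Tetrahedral: e¹ t₂⁰, CFSE = 1(−0.6) + 0(+0.4) = -0.6Δₜ = -0.6 × (4/9) × 101 = -27 kJ/mol.
OSPE = -40 − (-27) = -13 kJ/mol.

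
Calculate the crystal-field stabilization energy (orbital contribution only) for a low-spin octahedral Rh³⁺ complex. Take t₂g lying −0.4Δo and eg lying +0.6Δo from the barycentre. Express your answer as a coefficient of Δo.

-2.4 Δo

Rh sits in group 9; removing 3 electrons leaves Rh³⁺ with 9 − 3 = 6 d electrons.
Configuration: t₂g⁶ eg⁰.
CFSE = 6(-0.4Δo) + 0(0.6Δo) = -2.4Δo + 0.0Δo = -2.4Δo.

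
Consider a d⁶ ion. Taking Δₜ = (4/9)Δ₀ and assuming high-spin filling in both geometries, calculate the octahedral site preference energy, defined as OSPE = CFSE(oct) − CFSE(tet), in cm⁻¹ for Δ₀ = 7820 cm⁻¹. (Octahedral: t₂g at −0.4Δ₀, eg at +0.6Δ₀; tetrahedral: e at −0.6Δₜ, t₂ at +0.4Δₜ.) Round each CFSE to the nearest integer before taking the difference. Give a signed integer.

-1043

In an octahedral site d⁶ (HS) is t2g^4 e_g^2, giving CFSE(oct) = -0.4Δ₀ = -3128 cm⁻¹.
In a tetrahedral site the filling is e^3 t2^3: CFSE(tet) = -0.6Δₜ = -0.6 × (4/9)(7820) = -2085 cm⁻¹.
Subtracting, OSPE = -3128 − (-2085) = -1043 cm⁻¹.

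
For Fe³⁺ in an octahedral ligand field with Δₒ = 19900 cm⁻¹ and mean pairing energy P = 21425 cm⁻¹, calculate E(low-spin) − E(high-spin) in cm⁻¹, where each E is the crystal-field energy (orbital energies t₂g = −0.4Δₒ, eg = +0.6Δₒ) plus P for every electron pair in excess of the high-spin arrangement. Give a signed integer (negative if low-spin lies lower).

Fe is in group 8, so Fe³⁺ is d⁵ (8 − 3 = 5).
High-spin: t₂g³ eg², CFSE = 0.0Δₒ = 0 cm⁻¹.
Low-spin t₂g⁵ eg⁰ gives -2.0Δₒ = -39800 cm⁻¹, but forming 2 extra pairs costs 2P = 42850 cm⁻¹, so E(LS) = -39800 + 42850 = 3050 cm⁻¹.
Thus E(LS) − E(HS) = 3050 cm⁻¹.

3050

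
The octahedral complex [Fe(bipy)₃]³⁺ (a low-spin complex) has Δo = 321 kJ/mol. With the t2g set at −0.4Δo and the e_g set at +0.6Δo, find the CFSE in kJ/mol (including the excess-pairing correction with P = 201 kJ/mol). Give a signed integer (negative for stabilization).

bipy is neutral, so the +3 overall charge sits on Fe: oxidation state +3.
Fe sits in group 8; removing 3 electrons leaves Fe³⁺ with 8 − 3 = 5 d electrons.
The d⁵ electrons fill as t2g^5 e_g^0.
The orbital stabilization is -2.0Δo = -2.0 × 321 = -642 kJ/mol.
High-spin d⁵ would be t2g^3 e_g^2 with 0 pairs; low-spin has 2, so 2 excess pairs cost +2P = +402 kJ/mol.
Combining: -642 + 402 = -240 kJ/mol.

-240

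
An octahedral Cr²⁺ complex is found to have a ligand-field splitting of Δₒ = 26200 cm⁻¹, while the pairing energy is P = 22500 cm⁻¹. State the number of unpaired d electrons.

Group 6 minus oxidation state +2 gives a d⁴ configuration for Cr²⁺.
Since Δₒ = 26200 cm⁻¹ > P = 22500 cm⁻¹, the complex adopts the low-spin configuration.
Filling d⁴ accordingly: t₂g⁴ eg⁰.
Unpaired electrons: 2.

2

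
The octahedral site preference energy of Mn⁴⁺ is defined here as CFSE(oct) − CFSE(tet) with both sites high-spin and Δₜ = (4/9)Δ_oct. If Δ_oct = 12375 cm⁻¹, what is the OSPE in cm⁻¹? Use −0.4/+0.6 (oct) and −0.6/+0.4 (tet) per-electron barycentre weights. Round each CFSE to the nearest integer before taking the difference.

Group 7 minus oxidation state +4 gives a d³ configuration for Mn⁴⁺.
In an octahedral site d³ (HS) is t2g^3 e_g^0, giving CFSE(oct) = -1.2Δ_oct = -14850 cm⁻¹.
Tetrahedral: e^2 t2^1, CFSE = 2(−0.6) + 1(+0.4) = -0.8Δₜ = -0.8 × (4/9) × 12375 = -4400 cm⁻¹.
OSPE = CFSE(oct) − CFSE(tet) = -14850 − (-4400) = -10450 cm⁻¹.

-10450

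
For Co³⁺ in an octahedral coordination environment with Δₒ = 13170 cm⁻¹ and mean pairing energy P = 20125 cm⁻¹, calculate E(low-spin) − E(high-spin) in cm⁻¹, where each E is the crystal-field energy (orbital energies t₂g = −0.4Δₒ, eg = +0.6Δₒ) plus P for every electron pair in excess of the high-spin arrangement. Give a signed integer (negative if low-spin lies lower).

Co³⁺: group 9, so d-count = 9 − 3 = 6.
In the high-spin limit (t₂g⁴ eg²) the orbital term is -0.4Δₒ = -5268 cm⁻¹, with no excess pairing.
For low-spin the configuration is t₂g⁶ eg⁰: orbital energy -2.4 × 13170 = -31608 cm⁻¹, and 2 additional pairs relative to high-spin add 40250 cm⁻¹, giving 8642 cm⁻¹.
The difference is 8642 − (-5268) = 13910 cm⁻¹, so high-spin lies lower.

13910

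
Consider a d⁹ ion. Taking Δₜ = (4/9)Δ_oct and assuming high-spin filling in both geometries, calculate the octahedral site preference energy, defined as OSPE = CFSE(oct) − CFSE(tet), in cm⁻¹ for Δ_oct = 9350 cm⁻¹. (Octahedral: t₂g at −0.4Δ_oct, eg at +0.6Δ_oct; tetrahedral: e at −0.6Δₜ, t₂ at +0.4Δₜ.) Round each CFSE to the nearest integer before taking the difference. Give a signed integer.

-3948

Octahedral high-spin t₂g⁶ eg³: CFSE = -0.6 × 9350 = -5610 cm⁻¹.
In a tetrahedral site the filling is e⁴ t₂⁵: CFSE(tet) = -0.4Δₜ = -0.4 × (4/9)(9350) = -1662 cm⁻¹.
Subtracting, OSPE = -5610 − (-1662) = -3948 cm⁻¹.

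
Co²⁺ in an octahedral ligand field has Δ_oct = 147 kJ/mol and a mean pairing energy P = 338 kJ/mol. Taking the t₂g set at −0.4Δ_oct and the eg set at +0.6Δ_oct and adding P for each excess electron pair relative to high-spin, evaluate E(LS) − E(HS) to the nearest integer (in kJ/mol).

Co is in group 9, so Co²⁺ is d⁷ (9 − 2 = 7).
High-spin: t₂g⁵ eg², CFSE = -0.8Δ_oct = -118 kJ/mol.
Low-spin t₂g⁶ eg¹ gives -1.8Δ_oct = -265 kJ/mol, but forming 1 extra pair costs 1P = 338 kJ/mol, so E(LS) = -265 + 338 = 73 kJ/mol.
Thus E(LS) − E(HS) = 191 kJ/mol.

191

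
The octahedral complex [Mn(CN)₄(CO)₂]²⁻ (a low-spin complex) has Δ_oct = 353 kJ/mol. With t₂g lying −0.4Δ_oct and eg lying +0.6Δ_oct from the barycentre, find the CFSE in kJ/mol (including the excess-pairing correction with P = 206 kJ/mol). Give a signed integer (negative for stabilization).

-294

Ligand charges: 4×(-1) from CN⁻ and 2×(+0) from CO sum to -4; with overall charge -2, Mn is +2.
Mn is in group 7, so Mn²⁺ is d⁵ (7 − 2 = 5).
Configuration: t₂g⁵ eg⁰.
The orbital stabilization is -2.0Δ_oct = -2.0 × 353 = -706 kJ/mol.
High-spin d⁵ would be t₂g³ eg² with 0 pairs; low-spin has 2, so 2 excess pairs cost +2P = +412 kJ/mol.
Combining: -706 + 412 = -294 kJ/mol.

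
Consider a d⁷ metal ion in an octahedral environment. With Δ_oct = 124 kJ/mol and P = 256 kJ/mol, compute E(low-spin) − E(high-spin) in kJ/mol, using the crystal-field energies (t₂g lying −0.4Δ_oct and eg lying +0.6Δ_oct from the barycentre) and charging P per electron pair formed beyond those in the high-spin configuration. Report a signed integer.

High-spin d⁷ fills as t₂g⁵ eg² with CFSE 5(−0.4) + 2(+0.6) = -0.8Δ_oct = -99 kJ/mol.
Low-spin t₂g⁶ eg¹ gives -1.8Δ_oct = -223 kJ/mol, but forming 1 extra pair costs 1P = 256 kJ/mol, so E(LS) = -223 + 256 = 33 kJ/mol.
The difference is 33 − (-99) = 132 kJ/mol, so high-spin lies lower.

132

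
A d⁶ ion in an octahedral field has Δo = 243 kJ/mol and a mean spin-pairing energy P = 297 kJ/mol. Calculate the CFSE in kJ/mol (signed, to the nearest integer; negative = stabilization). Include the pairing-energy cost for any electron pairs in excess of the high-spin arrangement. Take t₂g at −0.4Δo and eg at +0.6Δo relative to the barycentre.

Since Δo = 243 kJ/mol < P = 297 kJ/mol, the complex adopts the high-spin configuration.
Filling d⁶ accordingly: t₂g⁴ eg².
Orbital CFSE = -0.4Δo = -0.4 × 243 = -97 kJ/mol.
High-spin has no excess pairs, so no pairing correction applies.

-97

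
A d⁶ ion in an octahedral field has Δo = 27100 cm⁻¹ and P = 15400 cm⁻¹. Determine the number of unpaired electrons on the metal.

Δo > P, so pairing is preferred: the ground state is low-spin.
That gives t₂g⁶ eg⁰.
Unpaired electrons: 0.

0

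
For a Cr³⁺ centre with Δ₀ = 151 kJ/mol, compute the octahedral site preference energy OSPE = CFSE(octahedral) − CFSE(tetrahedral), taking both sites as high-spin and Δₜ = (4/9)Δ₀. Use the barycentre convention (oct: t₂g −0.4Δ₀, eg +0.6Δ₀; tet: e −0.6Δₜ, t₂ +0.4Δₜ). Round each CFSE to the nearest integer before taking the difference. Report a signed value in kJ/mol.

-127

Cr is in group 6, so Cr³⁺ is d³ (6 − 3 = 3).
In an octahedral site d³ (HS) is t₂g³ eg⁰, giving CFSE(oct) = -1.2Δ₀ = -181 kJ/mol.
Tetrahedral e² t₂¹ gives -0.8Δₜ = -0.8 × (4/9) × 151 = -54 kJ/mol.
Subtracting, OSPE = -181 − (-54) = -127 kJ/mol.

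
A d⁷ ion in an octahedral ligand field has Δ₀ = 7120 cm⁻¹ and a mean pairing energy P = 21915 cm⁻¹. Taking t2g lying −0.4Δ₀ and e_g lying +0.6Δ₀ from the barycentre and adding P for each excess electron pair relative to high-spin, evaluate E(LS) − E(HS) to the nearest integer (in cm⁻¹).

High-spin d⁷ fills as t2g^5 e_g^2 with CFSE 5(−0.4) + 2(+0.6) = -0.8Δ₀ = -5696 cm⁻¹.
Low-spin t2g^6 e_g^1 gives -1.8Δ₀ = -12816 cm⁻¹, but forming 1 extra pair costs 1P = 21915 cm⁻¹, so E(LS) = -12816 + 21915 = 9099 cm⁻¹.
E(LS) − E(HS) = 9099 − (-5696) = 14795 cm⁻¹.

14795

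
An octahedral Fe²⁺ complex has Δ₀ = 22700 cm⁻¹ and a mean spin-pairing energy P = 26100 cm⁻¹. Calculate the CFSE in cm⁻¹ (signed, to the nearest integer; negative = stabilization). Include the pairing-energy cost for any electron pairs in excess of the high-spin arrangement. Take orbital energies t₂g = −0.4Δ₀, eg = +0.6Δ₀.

-9080

Fe sits in group 8; removing 2 electrons leaves Fe²⁺ with 8 − 2 = 6 d electrons.
Here Δ₀ < P (22700 < 26100), so the high-spin state is favoured.
Filling d⁶ accordingly: t₂g⁴ eg².
Orbital CFSE = -0.4Δ₀ = -0.4 × 22700 = -9080 cm⁻¹.
High-spin has no excess pairs, so no pairing correction applies.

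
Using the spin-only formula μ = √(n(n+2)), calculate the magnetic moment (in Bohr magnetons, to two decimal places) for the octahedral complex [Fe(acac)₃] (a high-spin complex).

5.92 Bohr magnetons

Each acac⁻ contributes -1; 3 × (-1) = -3. With overall charge +0, Fe is in the +3 oxidation state.
Group 8 minus oxidation state +3 gives a d⁵ configuration for Fe³⁺.
Configuration: t₂g³ eg² → 5 unpaired electrons.
μ(spin-only) = √[5(5+2)] = √35 ≈ 5.92 Bohr magnetons.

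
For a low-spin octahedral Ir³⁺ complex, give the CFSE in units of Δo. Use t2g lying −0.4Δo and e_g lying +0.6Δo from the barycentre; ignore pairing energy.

Ir³⁺: group 9, so d-count = 9 − 3 = 6.
Configuration: t2g^6 e_g^0.
CFSE = 6(-0.4Δo) + 0(0.6Δo) = -2.4Δo + 0.0Δo = -2.4Δo.

-2.4 Δo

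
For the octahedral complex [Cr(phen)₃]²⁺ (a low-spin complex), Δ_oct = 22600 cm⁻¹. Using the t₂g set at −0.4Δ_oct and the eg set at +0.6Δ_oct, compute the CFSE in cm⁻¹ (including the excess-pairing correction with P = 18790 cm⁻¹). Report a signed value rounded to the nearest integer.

-17370

phen is neutral, so the +2 overall charge sits on Cr: oxidation state +2.
Cr sits in group 6; removing 2 electrons leaves Cr²⁺ with 6 − 2 = 4 d electrons.
Configuration: t₂g⁴ eg⁰.
Orbital CFSE = 4(-0.4) + 0(0.6) = -1.6Δ_oct = -1.6 × 22600 = -36160 cm⁻¹.
Relative to high-spin t₂g³ eg¹ (0 paired), the low-spin configuration has 1 additional pair, contributing +1 × 18790 = +18790 cm⁻¹.
Net CFSE = -36160 + 18790 = -17370 cm⁻¹.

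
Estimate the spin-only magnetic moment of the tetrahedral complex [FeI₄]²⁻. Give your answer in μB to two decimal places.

4.90 μB

Each I⁻ contributes -1; 4 × (-1) = -4. With overall charge -2, Fe is in the +2 oxidation state.
Fe²⁺: group 8, so d-count = 8 − 2 = 6.
Tetrahedral splitting is small, so the complex is high-spin.
Configuration: e^3 t2^3 → 4 unpaired electrons.
μ(spin-only) = √[4(4+2)] = √24 ≈ 4.90 μB.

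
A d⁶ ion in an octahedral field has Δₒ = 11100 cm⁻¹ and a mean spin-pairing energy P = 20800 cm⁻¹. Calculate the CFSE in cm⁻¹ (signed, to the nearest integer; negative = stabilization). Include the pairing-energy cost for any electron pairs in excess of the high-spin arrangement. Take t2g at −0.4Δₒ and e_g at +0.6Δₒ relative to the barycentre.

-4440

With Δₒ < P the complex is high-spin.
Filling d⁶ accordingly: t2g^4 e_g^2.
Orbital CFSE = -0.4Δₒ = -0.4 × 11100 = -4440 cm⁻¹.
High-spin has no excess pairs, so no pairing correction applies.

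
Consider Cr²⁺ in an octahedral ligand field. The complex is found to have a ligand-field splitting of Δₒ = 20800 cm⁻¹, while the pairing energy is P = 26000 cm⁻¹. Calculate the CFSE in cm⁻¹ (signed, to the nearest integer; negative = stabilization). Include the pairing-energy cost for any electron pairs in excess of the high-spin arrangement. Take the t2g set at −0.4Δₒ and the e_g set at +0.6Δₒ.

Group 6 minus oxidation state +2 gives a d⁴ configuration for Cr²⁺.
Δₒ < P, so pairing is avoided: the ground state is high-spin.
Configuration: t2g^3 e_g^1.
Orbital CFSE = -0.6Δₒ = -0.6 × 20800 = -12480 cm⁻¹.
High-spin has no excess pairs, so no pairing correction applies.

-12480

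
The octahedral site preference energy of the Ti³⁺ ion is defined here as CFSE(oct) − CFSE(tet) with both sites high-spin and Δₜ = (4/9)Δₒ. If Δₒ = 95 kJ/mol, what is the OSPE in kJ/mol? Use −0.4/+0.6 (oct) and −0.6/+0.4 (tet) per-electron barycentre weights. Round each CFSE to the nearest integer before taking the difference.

Ti is in group 4, so Ti³⁺ is d¹ (4 − 3 = 1).
Octahedral high-spin t₂g¹ eg⁰: CFSE = -0.4 × 95 = -38 kJ/mol.
Tetrahedral e¹ t₂⁰ gives -0.6Δₜ = -0.6 × (4/9) × 95 = -25 kJ/mol.
OSPE = -38 − (-25) = -13 kJ/mol.

-13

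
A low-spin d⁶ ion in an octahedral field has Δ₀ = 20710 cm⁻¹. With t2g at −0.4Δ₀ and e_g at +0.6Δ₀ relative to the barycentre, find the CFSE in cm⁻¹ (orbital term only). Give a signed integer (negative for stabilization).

Electron filling gives t2g^6 e_g^0.
Orbital CFSE = 6(-0.4) + 0(0.6) = -2.4Δ₀ = -2.4 × 20710 = -49704 cm⁻¹.

-49704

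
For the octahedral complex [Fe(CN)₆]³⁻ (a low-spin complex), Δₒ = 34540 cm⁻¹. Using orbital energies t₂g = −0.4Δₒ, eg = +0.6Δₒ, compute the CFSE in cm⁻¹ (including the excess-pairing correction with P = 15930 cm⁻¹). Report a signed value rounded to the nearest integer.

-37220

Each CN⁻ contributes -1; 6 × (-1) = -6. With overall charge -3, Fe is in the +3 oxidation state.
Fe³⁺: group 8, so d-count = 8 − 3 = 5.
Configuration: t₂g⁵ eg⁰.
The orbital stabilization is -2.0Δₒ = -2.0 × 34540 = -69080 cm⁻¹.
Pairing penalty: 2 pairs vs 0 in the high-spin reference → 2 extra × P = 31860 cm⁻¹.
Combining: -69080 + 31860 = -37220 cm⁻¹.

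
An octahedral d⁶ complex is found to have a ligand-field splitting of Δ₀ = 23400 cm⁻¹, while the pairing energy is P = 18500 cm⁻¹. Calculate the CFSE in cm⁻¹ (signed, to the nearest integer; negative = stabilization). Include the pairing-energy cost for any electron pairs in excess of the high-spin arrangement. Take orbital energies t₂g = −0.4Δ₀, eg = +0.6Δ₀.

-19160

With Δ₀ > P the complex is low-spin.
Filling d⁶ accordingly: t₂g⁶ eg⁰.
Orbital CFSE = -2.4Δ₀ = -2.4 × 23400 = -56160 cm⁻¹.
Excess pairs vs high-spin: 3 − 1 = 2; pairing cost = +37000 cm⁻¹.
Net CFSE = -56160 + 37000 = -19160 cm⁻¹.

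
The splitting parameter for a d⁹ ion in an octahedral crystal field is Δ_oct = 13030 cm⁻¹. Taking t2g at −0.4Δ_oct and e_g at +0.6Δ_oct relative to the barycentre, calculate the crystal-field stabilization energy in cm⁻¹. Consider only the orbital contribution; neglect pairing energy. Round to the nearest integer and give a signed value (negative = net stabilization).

-7818

For octahedral d⁹ the high- and low-spin configurations coincide.
Electron filling gives t2g^6 e_g^3.
CFSE(orbital) = 6×(-0.4Δ_oct) + 3×(0.6Δ_oct) = -0.6Δ_oct; with Δ_oct = 13030 cm⁻¹ that is -7818 cm⁻¹.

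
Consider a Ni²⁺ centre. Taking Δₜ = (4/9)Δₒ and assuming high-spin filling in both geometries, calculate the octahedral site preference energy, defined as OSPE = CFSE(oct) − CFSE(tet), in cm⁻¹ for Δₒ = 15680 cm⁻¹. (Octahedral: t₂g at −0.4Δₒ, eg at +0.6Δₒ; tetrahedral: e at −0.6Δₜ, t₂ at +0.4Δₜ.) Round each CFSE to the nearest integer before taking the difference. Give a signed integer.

-13241

Ni²⁺: group 10, so d-count = 10 − 2 = 8.
Octahedral high-spin t₂g⁶ eg²: CFSE = -1.2 × 15680 = -18816 cm⁻¹.
Tetrahedral e⁴ t₂⁴ gives -0.8Δₜ = -0.8 × (4/9) × 15680 = -5575 cm⁻¹.
OSPE = CFSE(oct) − CFSE(tet) = -18816 − (-5575) = -13241 cm⁻¹.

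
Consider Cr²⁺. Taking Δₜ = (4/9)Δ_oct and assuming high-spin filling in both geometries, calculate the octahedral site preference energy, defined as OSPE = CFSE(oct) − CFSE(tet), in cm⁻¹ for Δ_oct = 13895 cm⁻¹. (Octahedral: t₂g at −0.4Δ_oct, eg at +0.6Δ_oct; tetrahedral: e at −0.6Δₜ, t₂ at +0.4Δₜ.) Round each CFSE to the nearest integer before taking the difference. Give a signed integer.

Cr²⁺: group 6, so d-count = 6 − 2 = 4.
Octahedral high-spin t₂g³ eg¹: CFSE = -0.6 × 13895 = -8337 cm⁻¹.
In a tetrahedral site the filling is e² t₂²: CFSE(tet) = -0.4Δₜ = -0.4 × (4/9)(13895) = -2470 cm⁻¹.
Subtracting, OSPE = -8337 − (-2470) = -5867 cm⁻¹.

-5867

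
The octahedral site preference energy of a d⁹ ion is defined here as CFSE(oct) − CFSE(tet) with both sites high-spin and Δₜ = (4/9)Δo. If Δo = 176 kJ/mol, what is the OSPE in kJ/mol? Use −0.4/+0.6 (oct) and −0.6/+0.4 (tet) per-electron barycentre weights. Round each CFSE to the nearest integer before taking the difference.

Octahedral (high-spin): t₂g⁶ eg³, CFSE = 6(−0.4) + 3(+0.6) = -0.6Δo = -0.6 × 176 = -106 kJ/mol.
Tetrahedral: e⁴ t₂⁵, CFSE = 4(−0.6) + 5(+0.4) = -0.4Δₜ = -0.4 × (4/9) × 176 = -31 kJ/mol.
Subtracting, OSPE = -106 − (-31) = -75 kJ/mol.

-75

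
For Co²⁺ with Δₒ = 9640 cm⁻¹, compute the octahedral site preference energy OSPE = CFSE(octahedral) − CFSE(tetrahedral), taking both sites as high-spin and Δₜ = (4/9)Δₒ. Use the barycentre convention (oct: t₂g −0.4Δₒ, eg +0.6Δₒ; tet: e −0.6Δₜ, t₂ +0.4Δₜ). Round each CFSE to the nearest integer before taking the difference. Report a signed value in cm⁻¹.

-2571

Co sits in group 9; removing 2 electrons leaves Co²⁺ with 9 − 2 = 7 d electrons.
In an octahedral site d⁷ (HS) is t2g^5 e_g^2, giving CFSE(oct) = -0.8Δₒ = -7712 cm⁻¹.
In a tetrahedral site the filling is e^4 t2^3: CFSE(tet) = -1.2Δₜ = -1.2 × (4/9)(9640) = -5141 cm⁻¹.
OSPE = -7712 − (-5141) = -2571 cm⁻¹.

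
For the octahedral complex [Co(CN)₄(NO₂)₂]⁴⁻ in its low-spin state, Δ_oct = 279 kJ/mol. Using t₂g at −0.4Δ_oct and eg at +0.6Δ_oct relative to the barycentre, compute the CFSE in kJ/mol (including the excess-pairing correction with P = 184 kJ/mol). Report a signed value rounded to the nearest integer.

-318

Ligand charges: 4×(-1) from CN⁻ and 2×(-1) from NO₂⁻ sum to -6; with overall charge -4, Co is +2.
Co sits in group 9; removing 2 electrons leaves Co²⁺ with 9 − 2 = 7 d electrons.
The d⁷ electrons fill as t₂g⁶ eg¹.
Orbital CFSE = 6(-0.4) + 1(0.6) = -1.8Δ_oct = -1.8 × 279 = -502 kJ/mol.
High-spin d⁷ would be t₂g⁵ eg² with 2 pairs; low-spin has 3, so 1 excess pair costs +1P = +184 kJ/mol.
Net CFSE = -502 + 184 = -318 kJ/mol.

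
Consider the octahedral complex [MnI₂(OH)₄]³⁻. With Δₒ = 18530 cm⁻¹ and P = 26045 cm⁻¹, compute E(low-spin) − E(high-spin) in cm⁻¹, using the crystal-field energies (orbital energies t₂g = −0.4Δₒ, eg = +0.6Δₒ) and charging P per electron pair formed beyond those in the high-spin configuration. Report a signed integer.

Ligand charges: 2×(-1) from I⁻ and 4×(-1) from OH⁻ sum to -6; with overall charge -3, Mn is +3.
Mn is in group 7, so Mn³⁺ is d⁴ (7 − 3 = 4).
In the high-spin limit (t₂g³ eg¹) the orbital term is -0.6Δₒ = -11118 cm⁻¹, with no excess pairing.
Low-spin t₂g⁴ eg⁰ gives -1.6Δₒ = -29648 cm⁻¹, but forming 1 extra pair costs 1P = 26045 cm⁻¹, so E(LS) = -29648 + 26045 = -3603 cm⁻¹.
E(LS) − E(HS) = -3603 − (-11118) = 7515 cm⁻¹.

7515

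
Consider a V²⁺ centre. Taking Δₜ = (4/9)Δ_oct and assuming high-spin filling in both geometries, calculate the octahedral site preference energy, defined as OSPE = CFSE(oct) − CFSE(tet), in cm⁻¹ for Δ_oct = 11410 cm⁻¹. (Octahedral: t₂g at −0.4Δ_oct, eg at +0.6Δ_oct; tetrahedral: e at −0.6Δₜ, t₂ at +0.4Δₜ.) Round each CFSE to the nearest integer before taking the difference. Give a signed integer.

-9635

Group 5 minus oxidation state +2 gives a d³ configuration for V²⁺.
In an octahedral site d³ (HS) is t₂g³ eg⁰, giving CFSE(oct) = -1.2Δ_oct = -13692 cm⁻¹.
Tetrahedral e² t₂¹ gives -0.8Δₜ = -0.8 × (4/9) × 11410 = -4057 cm⁻¹.
Subtracting, OSPE = -13692 − (-4057) = -9635 cm⁻¹.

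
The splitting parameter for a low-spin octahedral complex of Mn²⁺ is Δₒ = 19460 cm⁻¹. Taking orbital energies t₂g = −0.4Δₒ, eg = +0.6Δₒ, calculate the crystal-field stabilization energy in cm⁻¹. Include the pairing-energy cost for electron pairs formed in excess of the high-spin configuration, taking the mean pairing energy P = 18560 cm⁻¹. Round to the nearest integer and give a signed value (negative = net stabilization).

-1800

Mn sits in group 7; removing 2 electrons leaves Mn²⁺ with 7 − 2 = 5 d electrons.
Configuration: t₂g⁵ eg⁰.
CFSE(orbital) = 5×(-0.4Δₒ) + 0×(0.6Δₒ) = -2.0Δₒ; with Δₒ = 19460 cm⁻¹ that is -38920 cm⁻¹.
Relative to high-spin t₂g³ eg² (0 paired), the low-spin configuration has 2 additional pairs, contributing +2 × 18560 = +37120 cm⁻¹.
Overall CFSE = -38920 + 37120 = -1800 cm⁻¹.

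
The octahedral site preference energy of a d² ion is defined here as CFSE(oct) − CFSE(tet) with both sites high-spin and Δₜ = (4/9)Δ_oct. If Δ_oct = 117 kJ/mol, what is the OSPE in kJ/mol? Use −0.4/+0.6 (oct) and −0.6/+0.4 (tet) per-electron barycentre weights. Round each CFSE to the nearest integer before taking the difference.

-32

Octahedral (high-spin): t2g^2 e_g^0, CFSE = 2(−0.4) + 0(+0.6) = -0.8Δ_oct = -0.8 × 117 = -94 kJ/mol.
Tetrahedral: e^2 t2^0, CFSE = 2(−0.6) + 0(+0.4) = -1.2Δₜ = -1.2 × (4/9) × 117 = -62 kJ/mol.
OSPE = -94 − (-62) = -32 kJ/mol.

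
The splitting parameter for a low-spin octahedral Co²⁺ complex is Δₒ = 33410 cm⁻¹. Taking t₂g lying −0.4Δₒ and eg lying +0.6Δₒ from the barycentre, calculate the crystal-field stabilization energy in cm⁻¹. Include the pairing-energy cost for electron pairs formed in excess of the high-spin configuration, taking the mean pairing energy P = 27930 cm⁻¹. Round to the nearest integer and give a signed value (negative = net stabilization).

-32208

Group 9 minus oxidation state +2 gives a d⁷ configuration for Co²⁺.
Configuration: t₂g⁶ eg¹.
Orbital CFSE = 6(-0.4) + 1(0.6) = -1.8Δₒ = -1.8 × 33410 = -60138 cm⁻¹.
Pairing penalty: 3 pairs vs 2 in the high-spin reference → 1 extra × P = 27930 cm⁻¹.
Net CFSE = -60138 + 27930 = -32208 cm⁻¹.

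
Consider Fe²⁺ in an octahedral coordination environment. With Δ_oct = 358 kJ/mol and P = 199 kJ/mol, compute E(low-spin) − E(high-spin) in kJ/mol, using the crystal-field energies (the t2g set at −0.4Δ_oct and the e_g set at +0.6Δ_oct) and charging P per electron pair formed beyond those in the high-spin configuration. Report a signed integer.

-318

Fe²⁺: group 8, so d-count = 8 − 2 = 6.
In the high-spin limit (t2g^4 e_g^2) the orbital term is -0.4Δ_oct = -143 kJ/mol, with no excess pairing.
Low-spin: t2g^6 e_g^0, orbital CFSE = -2.4Δ_oct = -859 kJ/mol; plus 2 excess pairs × P = +398 kJ/mol; total -461 kJ/mol.
Thus E(LS) − E(HS) = -318 kJ/mol.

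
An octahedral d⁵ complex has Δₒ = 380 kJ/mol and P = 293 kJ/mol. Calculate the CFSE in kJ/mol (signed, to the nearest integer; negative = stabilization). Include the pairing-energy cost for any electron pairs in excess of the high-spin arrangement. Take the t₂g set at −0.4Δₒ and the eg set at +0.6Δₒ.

Δₒ > P, so pairing is preferred: the ground state is low-spin.
Configuration: t₂g⁵ eg⁰.
Orbital CFSE = -2.0Δₒ = -2.0 × 380 = -760 kJ/mol.
Excess pairs vs high-spin: 2 − 0 = 2; pairing cost = +586 kJ/mol.
Net CFSE = -760 + 586 = -174 kJ/mol.

-174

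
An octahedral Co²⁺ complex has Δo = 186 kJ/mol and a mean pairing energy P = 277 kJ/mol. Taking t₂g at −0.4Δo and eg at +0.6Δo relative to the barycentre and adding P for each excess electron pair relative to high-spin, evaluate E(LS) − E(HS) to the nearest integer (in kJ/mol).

91

Co is in group 9, so Co²⁺ is d⁷ (9 − 2 = 7).
High-spin: t₂g⁵ eg², CFSE = -0.8Δo = -149 kJ/mol.
For low-spin the configuration is t₂g⁶ eg¹: orbital energy -1.8 × 186 = -335 kJ/mol, and 1 additional pair relative to high-spin adds 277 kJ/mol, giving -58 kJ/mol.
The difference is -58 − (-149) = 91 kJ/mol, so high-spin lies lower.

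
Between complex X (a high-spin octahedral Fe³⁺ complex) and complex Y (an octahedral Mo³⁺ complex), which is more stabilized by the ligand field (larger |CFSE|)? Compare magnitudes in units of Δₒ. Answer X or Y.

Y

X: Group 8 minus oxidation state +3 gives a d⁵ configuration for Fe³⁺; t₂g³ eg², CFSE = 0.0Δₒ.
Y: Mo³⁺: group 6, so d-count = 6 − 3 = 3; t2g^3 e_g^0, CFSE = -1.2Δₒ.
So Y has the larger |CFSE|.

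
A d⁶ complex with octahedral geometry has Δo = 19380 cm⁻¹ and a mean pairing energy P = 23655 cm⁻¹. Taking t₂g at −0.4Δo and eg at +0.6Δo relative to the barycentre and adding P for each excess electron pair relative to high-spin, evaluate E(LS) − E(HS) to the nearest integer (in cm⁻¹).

8550

In the high-spin limit (t₂g⁴ eg²) the orbital term is -0.4Δo = -7752 cm⁻¹, with no excess pairing.
Low-spin t₂g⁶ eg⁰ gives -2.4Δo = -46512 cm⁻¹, but forming 2 extra pairs costs 2P = 47310 cm⁻¹, so E(LS) = -46512 + 47310 = 798 cm⁻¹.
E(LS) − E(HS) = 798 − (-7752) = 8550 cm⁻¹.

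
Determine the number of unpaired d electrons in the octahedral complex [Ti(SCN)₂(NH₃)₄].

2

Ligand charges: 2×(-1) from SCN⁻ and 4×(+0) from NH₃ sum to -2; with overall charge +0, Ti is +2.
Ti²⁺: group 4, so d-count = 4 − 2 = 2.
Configuration: t2g^2 e_g^0, giving 2 unpaired electrons.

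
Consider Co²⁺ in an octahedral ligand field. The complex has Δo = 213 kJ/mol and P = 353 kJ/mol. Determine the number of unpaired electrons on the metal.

Co sits in group 9; removing 2 electrons leaves Co²⁺ with 9 − 2 = 7 d electrons.
Since Δo = 213 kJ/mol < P = 353 kJ/mol, the complex adopts the high-spin configuration.
Filling d⁷ accordingly: t₂g⁵ eg².
Unpaired electrons: 3.

3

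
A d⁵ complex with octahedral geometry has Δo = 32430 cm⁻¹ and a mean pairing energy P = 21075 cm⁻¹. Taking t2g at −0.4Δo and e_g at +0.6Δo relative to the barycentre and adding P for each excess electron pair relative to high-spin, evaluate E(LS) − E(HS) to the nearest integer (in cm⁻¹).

-22710

In the high-spin limit (t2g^3 e_g^2) the orbital term is 0.0Δo = 0 cm⁻¹, with no excess pairing.
Low-spin: t2g^5 e_g^0, orbital CFSE = -2.0Δo = -64860 cm⁻¹; plus 2 excess pairs × P = +42150 cm⁻¹; total -22710 cm⁻¹.
E(LS) − E(HS) = -22710 − (0) = -22710 cm⁻¹.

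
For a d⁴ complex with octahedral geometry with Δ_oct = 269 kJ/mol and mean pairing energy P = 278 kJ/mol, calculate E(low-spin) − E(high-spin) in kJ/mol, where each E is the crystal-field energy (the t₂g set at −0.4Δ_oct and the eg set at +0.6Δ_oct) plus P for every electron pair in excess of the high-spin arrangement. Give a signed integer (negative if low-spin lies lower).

9

High-spin d⁴ fills as t₂g³ eg¹ with CFSE 3(−0.4) + 1(+0.6) = -0.6Δ_oct = -161 kJ/mol.
For low-spin the configuration is t₂g⁴ eg⁰: orbital energy -1.6 × 269 = -430 kJ/mol, and 1 additional pair relative to high-spin adds 278 kJ/mol, giving -152 kJ/mol.
Thus E(LS) − E(HS) = 9 kJ/mol.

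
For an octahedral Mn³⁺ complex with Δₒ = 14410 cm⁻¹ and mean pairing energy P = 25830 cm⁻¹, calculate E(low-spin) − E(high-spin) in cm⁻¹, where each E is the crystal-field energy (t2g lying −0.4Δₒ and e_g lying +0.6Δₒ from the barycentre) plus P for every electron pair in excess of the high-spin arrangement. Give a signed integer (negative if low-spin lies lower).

11420

Mn sits in group 7; removing 3 electrons leaves Mn³⁺ with 7 − 3 = 4 d electrons.
In the high-spin limit (t2g^3 e_g^1) the orbital term is -0.6Δₒ = -8646 cm⁻¹, with no excess pairing.
Low-spin: t2g^4 e_g^0, orbital CFSE = -1.6Δₒ = -23056 cm⁻¹; plus 1 excess pair × P = +25830 cm⁻¹; total 2774 cm⁻¹.
E(LS) − E(HS) = 2774 − (-8646) = 11420 cm⁻¹.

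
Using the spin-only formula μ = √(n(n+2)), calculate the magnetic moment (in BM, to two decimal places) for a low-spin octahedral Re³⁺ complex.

2.83 BM

Group 7 minus oxidation state +3 gives a d⁴ configuration for Re³⁺.
Configuration: t2g^4 e_g^0 → 2 unpaired electrons.
μ(spin-only) = √[2(2+2)] = √8 ≈ 2.83 BM.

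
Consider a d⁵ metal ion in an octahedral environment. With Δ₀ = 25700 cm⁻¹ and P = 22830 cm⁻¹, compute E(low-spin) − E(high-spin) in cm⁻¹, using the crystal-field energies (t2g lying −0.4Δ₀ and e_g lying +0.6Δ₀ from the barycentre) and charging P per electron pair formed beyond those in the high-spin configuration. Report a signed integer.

-5740

High-spin: t2g^3 e_g^2, CFSE = 0.0Δ₀ = 0 cm⁻¹.
Low-spin t2g^5 e_g^0 gives -2.0Δ₀ = -51400 cm⁻¹, but forming 2 extra pairs costs 2P = 45660 cm⁻¹, so E(LS) = -51400 + 45660 = -5740 cm⁻¹.
The difference is -5740 − (0) = -5740 cm⁻¹, so low-spin lies lower.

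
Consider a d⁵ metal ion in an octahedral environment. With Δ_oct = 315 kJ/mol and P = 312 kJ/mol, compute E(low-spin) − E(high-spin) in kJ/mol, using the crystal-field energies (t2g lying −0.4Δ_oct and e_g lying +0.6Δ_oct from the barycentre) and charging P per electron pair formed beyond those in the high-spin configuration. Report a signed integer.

High-spin d⁵ fills as t2g^3 e_g^2 with CFSE 3(−0.4) + 2(+0.6) = 0.0Δ_oct = 0 kJ/mol.
For low-spin the configuration is t2g^5 e_g^0: orbital energy -2.0 × 315 = -630 kJ/mol, and 2 additional pairs relative to high-spin add 624 kJ/mol, giving -6 kJ/mol.
E(LS) − E(HS) = -6 − (0) = -6 kJ/mol.

-6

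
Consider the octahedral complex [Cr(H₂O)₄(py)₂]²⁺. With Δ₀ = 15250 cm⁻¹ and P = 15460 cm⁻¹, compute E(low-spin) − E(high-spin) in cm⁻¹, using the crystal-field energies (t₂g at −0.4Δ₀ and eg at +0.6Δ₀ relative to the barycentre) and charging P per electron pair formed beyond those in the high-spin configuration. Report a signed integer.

Ligand charges: 4×(+0) from H₂O and 2×(+0) from py sum to +0; with overall charge +2, Cr is +2.
Cr sits in group 6; removing 2 electrons leaves Cr²⁺ with 6 − 2 = 4 d electrons.
In the high-spin limit (t₂g³ eg¹) the orbital term is -0.6Δ₀ = -9150 cm⁻¹, with no excess pairing.
Low-spin t₂g⁴ eg⁰ gives -1.6Δ₀ = -24400 cm⁻¹, but forming 1 extra pair costs 1P = 15460 cm⁻¹, so E(LS) = -24400 + 15460 = -8940 cm⁻¹.
Thus E(LS) − E(HS) = 210 cm⁻¹.

210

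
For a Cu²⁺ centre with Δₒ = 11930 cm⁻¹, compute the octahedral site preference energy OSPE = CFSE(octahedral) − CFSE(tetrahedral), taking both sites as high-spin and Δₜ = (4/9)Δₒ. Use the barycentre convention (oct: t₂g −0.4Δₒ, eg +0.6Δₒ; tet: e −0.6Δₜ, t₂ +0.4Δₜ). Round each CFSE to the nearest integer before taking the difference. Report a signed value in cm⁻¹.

-5037

Cu is in group 11, so Cu²⁺ is d⁹ (11 − 2 = 9).
Octahedral high-spin t2g^6 e_g^3: CFSE = -0.6 × 11930 = -7158 cm⁻¹.
Tetrahedral e^4 t2^5 gives -0.4Δₜ = -0.4 × (4/9) × 11930 = -2121 cm⁻¹.
OSPE = -7158 − (-2121) = -5037 cm⁻¹.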